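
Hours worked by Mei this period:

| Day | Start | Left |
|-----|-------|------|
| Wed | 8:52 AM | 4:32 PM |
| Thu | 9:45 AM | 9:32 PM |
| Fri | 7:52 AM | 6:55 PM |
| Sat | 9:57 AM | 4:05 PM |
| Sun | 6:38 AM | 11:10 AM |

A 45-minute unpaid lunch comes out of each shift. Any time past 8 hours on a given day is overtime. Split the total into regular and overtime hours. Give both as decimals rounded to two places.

Wed: 8:52 AM–4:32 PM = 7 h 40 min; less 45 min break → 6 h 55 min
Thu: 9:45 AM–9:32 PM = 11 h 47 min; less 45 min break → 11 h 2 min
Fri: 7:52 AM–6:55 PM = 11 h 3 min; less 45 min break → 10 h 18 min
Sat: 9:57 AM–4:05 PM = 6 h 8 min; less 45 min break → 5 h 23 min
Sun: 6:38 AM–11:10 AM = 4 h 32 min; less 45 min break → 3 h 47 min
Wed reg 6 h 55 min / OT 0 h 0 min; Thu reg 8 h 0 min / OT 3 h 2 min; Fri reg 8 h 0 min / OT 2 h 18 min; Sat reg 5 h 23 min / OT 0 h 0 min; Sun reg 3 h 47 min / OT 0 h 0 min.
Totals: regular 32 h 5 min, overtime 5 h 20 min.

Regular 32.08 hours, overtime 5.33 hours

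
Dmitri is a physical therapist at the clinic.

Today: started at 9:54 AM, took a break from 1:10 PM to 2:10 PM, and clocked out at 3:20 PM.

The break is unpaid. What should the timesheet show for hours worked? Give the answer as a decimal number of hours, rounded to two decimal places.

4.43 hours

Today: 9:54 AM–3:20 PM = 5 h 26 min; less 60 min break → 4 h 26 min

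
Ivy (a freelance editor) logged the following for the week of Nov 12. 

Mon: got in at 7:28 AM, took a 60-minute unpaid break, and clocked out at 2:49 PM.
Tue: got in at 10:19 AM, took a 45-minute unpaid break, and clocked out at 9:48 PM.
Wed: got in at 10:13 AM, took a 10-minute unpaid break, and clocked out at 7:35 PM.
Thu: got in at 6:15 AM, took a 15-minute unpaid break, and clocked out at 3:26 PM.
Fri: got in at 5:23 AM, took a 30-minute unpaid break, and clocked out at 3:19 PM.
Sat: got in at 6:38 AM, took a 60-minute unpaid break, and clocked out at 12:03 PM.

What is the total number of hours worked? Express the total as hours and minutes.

Mon: 7:28 AM–2:49 PM = 7 h 21 min; less 60 min break → 6 h 21 min
Tue: 10:19 AM–9:48 PM = 11 h 29 min; less 45 min break → 10 h 44 min
Wed: 10:13 AM–7:35 PM = 9 h 22 min; less 10 min break → 9 h 12 min
Thu: 6:15 AM–3:26 PM = 9 h 11 min; less 15 min break → 8 h 56 min
Fri: 5:23 AM–3:19 PM = 9 h 56 min; less 30 min break → 9 h 26 min
Sat: 6:38 AM–12:03 PM = 5 h 25 min; less 60 min break → 4 h 25 min
Total: 6 h 21 min + 10 h 44 min + 9 h 12 min + 8 h 56 min + 9 h 26 min + 4 h 25 min = 49 h 4 min.

49 h 4 min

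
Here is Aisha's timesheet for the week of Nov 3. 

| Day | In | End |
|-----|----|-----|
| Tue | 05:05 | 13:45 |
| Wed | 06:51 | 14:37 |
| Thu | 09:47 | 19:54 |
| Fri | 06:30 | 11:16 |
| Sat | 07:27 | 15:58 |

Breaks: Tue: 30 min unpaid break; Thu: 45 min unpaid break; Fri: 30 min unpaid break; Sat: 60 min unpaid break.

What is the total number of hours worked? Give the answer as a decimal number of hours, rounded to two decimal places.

Tue: 05:05–13:45 = 8 h 40 min; less 30 min break → 8 h 10 min
Wed: 06:51–14:37 = 7 h 46 min
Thu: 09:47–19:54 = 10 h 7 min; less 45 min break → 9 h 22 min
Fri: 06:30–11:16 = 4 h 46 min; less 30 min break → 4 h 16 min
Sat: 07:27–15:58 = 8 h 31 min; less 60 min break → 7 h 31 min
Total: 8 h 10 min + 7 h 46 min + 9 h 22 min + 4 h 16 min + 7 h 31 min = 37 h 5 min.

37.08 hours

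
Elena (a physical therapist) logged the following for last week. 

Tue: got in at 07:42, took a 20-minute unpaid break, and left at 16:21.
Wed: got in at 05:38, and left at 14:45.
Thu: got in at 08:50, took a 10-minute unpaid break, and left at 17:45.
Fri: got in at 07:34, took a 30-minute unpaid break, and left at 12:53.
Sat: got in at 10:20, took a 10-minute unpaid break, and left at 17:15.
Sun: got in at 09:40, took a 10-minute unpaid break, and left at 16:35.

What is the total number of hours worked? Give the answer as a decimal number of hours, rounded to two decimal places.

Tue: 07:42–16:21 = 8 h 39 min; less 20 min break → 8 h 19 min
Wed: 05:38–14:45 = 9 h 7 min
Thu: 08:50–17:45 = 8 h 55 min; less 10 min break → 8 h 45 min
Fri: 07:34–12:53 = 5 h 19 min; less 30 min break → 4 h 49 min
Sat: 10:20–17:15 = 6 h 55 min; less 10 min break → 6 h 45 min
Sun: 09:40–16:35 = 6 h 55 min; less 10 min break → 6 h 45 min
Total: 8 h 19 min + 9 h 7 min + 8 h 45 min + 4 h 49 min + 6 h 45 min + 6 h 45 min = 44 h 30 min.

44.50 hours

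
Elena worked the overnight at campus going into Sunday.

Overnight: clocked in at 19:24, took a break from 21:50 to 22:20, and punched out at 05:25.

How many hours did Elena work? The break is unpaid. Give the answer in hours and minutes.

9 h 31 min

Overnight: 19:24 → midnight = 4 h 36 min; midnight → 05:25 = 5 h 25 min; span 10 h 1 min; less 30 min break → 9 h 31 min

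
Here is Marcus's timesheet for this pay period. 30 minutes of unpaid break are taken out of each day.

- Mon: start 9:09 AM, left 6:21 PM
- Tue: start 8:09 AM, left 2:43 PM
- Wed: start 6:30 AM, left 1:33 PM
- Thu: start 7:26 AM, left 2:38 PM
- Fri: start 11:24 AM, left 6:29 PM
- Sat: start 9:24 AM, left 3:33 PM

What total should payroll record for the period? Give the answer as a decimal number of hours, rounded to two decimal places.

Mon: 9:09 AM–6:21 PM = 9 h 12 min; less 30 min break → 8 h 42 min
Tue: 8:09 AM–2:43 PM = 6 h 34 min; less 30 min break → 6 h 4 min
Wed: 6:30 AM–1:33 PM = 7 h 3 min; less 30 min break → 6 h 33 min
Thu: 7:26 AM–2:38 PM = 7 h 12 min; less 30 min break → 6 h 42 min
Fri: 11:24 AM–6:29 PM = 7 h 5 min; less 30 min break → 6 h 35 min
Sat: 9:24 AM–3:33 PM = 6 h 9 min; less 30 min break → 5 h 39 min
Total: 8 h 42 min + 6 h 4 min + 6 h 33 min + 6 h 42 min + 6 h 35 min + 5 h 39 min = 40 h 15 min.

40.25 hours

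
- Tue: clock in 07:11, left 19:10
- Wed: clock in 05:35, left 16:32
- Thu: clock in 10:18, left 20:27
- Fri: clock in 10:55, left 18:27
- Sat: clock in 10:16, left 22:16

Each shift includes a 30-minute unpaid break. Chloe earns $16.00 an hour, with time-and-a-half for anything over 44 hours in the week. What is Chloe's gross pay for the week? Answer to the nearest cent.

$850.80

Tue: 07:11–19:10 = 11 h 59 min; less 30 min break → 11 h 29 min
Wed: 05:35–16:32 = 10 h 57 min; less 30 min break → 10 h 27 min
Thu: 10:18–20:27 = 10 h 9 min; less 30 min break → 9 h 39 min
Fri: 10:55–18:27 = 7 h 32 min; less 30 min break → 7 h 2 min
Sat: 10:16–22:16 = 12 h 0 min; less 30 min break → 11 h 30 min
Total worked: 50 h 7 min = 3007 min.
Regular 44 h 0 min = 2640 min at $16.00/h; overtime 6 h 7 min = 367 min at $24.00/h.
Pay = (2640 × $16.00 + 367 × $24.00) ÷ 60 = $850.80.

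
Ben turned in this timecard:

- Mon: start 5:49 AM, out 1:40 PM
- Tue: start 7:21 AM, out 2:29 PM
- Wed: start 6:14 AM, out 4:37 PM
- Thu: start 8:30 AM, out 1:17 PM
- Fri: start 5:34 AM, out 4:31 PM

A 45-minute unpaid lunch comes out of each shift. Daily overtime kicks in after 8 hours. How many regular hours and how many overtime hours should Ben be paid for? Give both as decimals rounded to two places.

Regular 33.52 hours, overtime 3.83 hours

Mon: 5:49 AM–1:40 PM = 7 h 51 min; less 45 min break → 7 h 6 min
Tue: 7:21 AM–2:29 PM = 7 h 8 min; less 45 min break → 6 h 23 min
Wed: 6:14 AM–4:37 PM = 10 h 23 min; less 45 min break → 9 h 38 min
Thu: 8:30 AM–1:17 PM = 4 h 47 min; less 45 min break → 4 h 2 min
Fri: 5:34 AM–4:31 PM = 10 h 57 min; less 45 min break → 10 h 12 min
Mon reg 7 h 6 min / OT 0 h 0 min; Tue reg 6 h 23 min / OT 0 h 0 min; Wed reg 8 h 0 min / OT 1 h 38 min; Thu reg 4 h 2 min / OT 0 h 0 min; Fri reg 8 h 0 min / OT 2 h 12 min.
Totals: regular 33 h 31 min, overtime 3 h 50 min.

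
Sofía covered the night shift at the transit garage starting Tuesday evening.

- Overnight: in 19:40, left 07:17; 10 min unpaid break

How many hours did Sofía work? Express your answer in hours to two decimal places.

11.45 hours

Overnight: 19:40 → midnight = 4 h 20 min; midnight → 07:17 = 7 h 17 min; span 11 h 37 min; less 10 min break → 11 h 27 min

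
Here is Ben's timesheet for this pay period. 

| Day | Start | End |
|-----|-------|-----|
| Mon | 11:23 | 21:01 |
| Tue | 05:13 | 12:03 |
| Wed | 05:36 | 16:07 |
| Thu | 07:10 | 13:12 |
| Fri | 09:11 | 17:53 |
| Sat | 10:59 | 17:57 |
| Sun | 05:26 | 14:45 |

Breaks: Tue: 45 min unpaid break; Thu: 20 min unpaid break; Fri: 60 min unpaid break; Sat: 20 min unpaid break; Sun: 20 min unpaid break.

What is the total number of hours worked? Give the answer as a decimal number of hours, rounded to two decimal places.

55.25 hours

Mon: 11:23–21:01 = 9 h 38 min
Tue: 05:13–12:03 = 6 h 50 min; less 45 min break → 6 h 5 min
Wed: 05:36–16:07 = 10 h 31 min
Thu: 07:10–13:12 = 6 h 2 min; less 20 min break → 5 h 42 min
Fri: 09:11–17:53 = 8 h 42 min; less 60 min break → 7 h 42 min
Sat: 10:59–17:57 = 6 h 58 min; less 20 min break → 6 h 38 min
Sun: 05:26–14:45 = 9 h 19 min; less 20 min break → 8 h 59 min
Total: 9 h 38 min + 6 h 5 min + 10 h 31 min + 5 h 42 min + 7 h 42 min + 6 h 38 min + 8 h 59 min = 55 h 15 min.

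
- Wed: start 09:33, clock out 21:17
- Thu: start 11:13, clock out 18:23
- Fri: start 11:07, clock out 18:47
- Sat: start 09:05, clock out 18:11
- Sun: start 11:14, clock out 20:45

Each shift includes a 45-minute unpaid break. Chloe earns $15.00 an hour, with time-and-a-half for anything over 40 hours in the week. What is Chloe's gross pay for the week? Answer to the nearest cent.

Wed: 09:33–21:17 = 11 h 44 min; less 45 min break → 10 h 59 min
Thu: 11:13–18:23 = 7 h 10 min; less 45 min break → 6 h 25 min
Fri: 11:07–18:47 = 7 h 40 min; less 45 min break → 6 h 55 min
Sat: 09:05–18:11 = 9 h 6 min; less 45 min break → 8 h 21 min
Sun: 11:14–20:45 = 9 h 31 min; less 45 min break → 8 h 46 min
Total worked: 41 h 26 min = 2486 min.
Regular 40 h 0 min = 2400 min at $15.00/h; overtime 1 h 26 min = 86 min at $22.50/h.
Pay = (2400 × $15.00 + 86 × $22.50) ÷ 60 = $632.25.

$632.25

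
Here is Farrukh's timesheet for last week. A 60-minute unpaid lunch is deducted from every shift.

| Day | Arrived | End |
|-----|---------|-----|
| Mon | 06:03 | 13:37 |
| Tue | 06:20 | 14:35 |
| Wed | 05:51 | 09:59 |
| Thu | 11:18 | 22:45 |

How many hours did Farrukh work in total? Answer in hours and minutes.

27 h 24 min

Mon: 06:03–13:37 = 7 h 34 min; less 60 min break → 6 h 34 min
Tue: 06:20–14:35 = 8 h 15 min; less 60 min break → 7 h 15 min
Wed: 05:51–09:59 = 4 h 8 min; less 60 min break → 3 h 8 min
Thu: 11:18–22:45 = 11 h 27 min; less 60 min break → 10 h 27 min
Total: 6 h 34 min + 7 h 15 min + 3 h 8 min + 10 h 27 min = 27 h 24 min.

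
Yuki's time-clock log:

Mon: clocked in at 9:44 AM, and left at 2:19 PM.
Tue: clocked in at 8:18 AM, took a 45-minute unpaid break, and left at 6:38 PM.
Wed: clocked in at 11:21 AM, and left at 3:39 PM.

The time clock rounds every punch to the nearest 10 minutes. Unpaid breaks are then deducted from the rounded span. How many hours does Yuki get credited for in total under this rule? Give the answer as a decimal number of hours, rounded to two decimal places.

Mon: in 9:44 AM→9:40 AM, out 2:19 PM→2:20 PM; 4 h 40 min
Tue: in 8:18 AM→8:20 AM, out 6:38 PM→6:40 PM; 10 h 20 min − 45 min = 9 h 35 min
Wed: in 11:21 AM→11:20 AM, out 3:39 PM→3:40 PM; 4 h 20 min
Total credited: 18 h 35 min.

18.58 hours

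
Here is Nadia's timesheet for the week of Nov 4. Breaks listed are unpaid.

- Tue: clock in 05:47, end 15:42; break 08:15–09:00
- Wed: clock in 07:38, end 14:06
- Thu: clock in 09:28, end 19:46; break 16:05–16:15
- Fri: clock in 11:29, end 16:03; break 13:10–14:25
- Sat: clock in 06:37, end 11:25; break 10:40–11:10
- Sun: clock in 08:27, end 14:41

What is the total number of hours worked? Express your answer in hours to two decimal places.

39.62 hours

Tue: 05:47–15:42 = 9 h 55 min; less 45 min break → 9 h 10 min
Wed: 07:38–14:06 = 6 h 28 min
Thu: 09:28–19:46 = 10 h 18 min; less 10 min break → 10 h 8 min
Fri: 11:29–16:03 = 4 h 34 min; less 75 min break → 3 h 19 min
Sat: 06:37–11:25 = 4 h 48 min; less 30 min break → 4 h 18 min
Sun: 08:27–14:41 = 6 h 14 min
Total: 9 h 10 min + 6 h 28 min + 10 h 8 min + 3 h 19 min + 4 h 18 min + 6 h 14 min = 39 h 37 min.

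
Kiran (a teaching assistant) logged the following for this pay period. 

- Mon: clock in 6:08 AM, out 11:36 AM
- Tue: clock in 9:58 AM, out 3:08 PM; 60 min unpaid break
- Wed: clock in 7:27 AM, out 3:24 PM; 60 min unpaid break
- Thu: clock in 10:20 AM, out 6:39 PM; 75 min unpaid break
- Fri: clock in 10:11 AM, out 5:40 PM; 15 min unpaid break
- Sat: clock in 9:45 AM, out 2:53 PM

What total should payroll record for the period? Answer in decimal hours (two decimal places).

Mon: 6:08 AM–11:36 AM = 5 h 28 min
Tue: 9:58 AM–3:08 PM = 5 h 10 min; less 60 min break → 4 h 10 min
Wed: 7:27 AM–3:24 PM = 7 h 57 min; less 60 min break → 6 h 57 min
Thu: 10:20 AM–6:39 PM = 8 h 19 min; less 75 min break → 7 h 4 min
Fri: 10:11 AM–5:40 PM = 7 h 29 min; less 15 min break → 7 h 14 min
Sat: 9:45 AM–2:53 PM = 5 h 8 min
Total: 5 h 28 min + 4 h 10 min + 6 h 57 min + 7 h 4 min + 7 h 14 min + 5 h 8 min = 36 h 1 min.

36.02 hours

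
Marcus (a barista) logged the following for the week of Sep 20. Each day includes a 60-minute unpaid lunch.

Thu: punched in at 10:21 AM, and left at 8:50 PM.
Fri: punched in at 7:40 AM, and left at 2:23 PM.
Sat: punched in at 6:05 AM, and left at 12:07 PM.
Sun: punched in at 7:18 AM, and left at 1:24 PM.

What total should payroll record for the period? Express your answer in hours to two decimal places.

Thu: 10:21 AM–8:50 PM = 10 h 29 min; less 60 min break → 9 h 29 min
Fri: 7:40 AM–2:23 PM = 6 h 43 min; less 60 min break → 5 h 43 min
Sat: 6:05 AM–12:07 PM = 6 h 2 min; less 60 min break → 5 h 2 min
Sun: 7:18 AM–1:24 PM = 6 h 6 min; less 60 min break → 5 h 6 min
Total: 9 h 29 min + 5 h 43 min + 5 h 2 min + 5 h 6 min = 25 h 20 min.

25.33 hours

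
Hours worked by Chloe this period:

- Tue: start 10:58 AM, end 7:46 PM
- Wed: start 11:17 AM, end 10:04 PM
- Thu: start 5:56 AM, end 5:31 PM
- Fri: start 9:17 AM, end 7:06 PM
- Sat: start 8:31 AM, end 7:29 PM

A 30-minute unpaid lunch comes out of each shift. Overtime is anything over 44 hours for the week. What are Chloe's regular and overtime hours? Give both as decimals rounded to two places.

Tue: 10:58 AM–7:46 PM = 8 h 48 min; less 30 min break → 8 h 18 min
Wed: 11:17 AM–10:04 PM = 10 h 47 min; less 30 min break → 10 h 17 min
Thu: 5:56 AM–5:31 PM = 11 h 35 min; less 30 min break → 11 h 5 min
Fri: 9:17 AM–7:06 PM = 9 h 49 min; less 30 min break → 9 h 19 min
Sat: 8:31 AM–7:29 PM = 10 h 58 min; less 30 min break → 10 h 28 min
Total worked: 49 h 27 min = 49.45 h.
Threshold 44 h → overtime 5 h 27 min, regular 44 h 0 min.

Regular 44.00 hours, overtime 5.45 hours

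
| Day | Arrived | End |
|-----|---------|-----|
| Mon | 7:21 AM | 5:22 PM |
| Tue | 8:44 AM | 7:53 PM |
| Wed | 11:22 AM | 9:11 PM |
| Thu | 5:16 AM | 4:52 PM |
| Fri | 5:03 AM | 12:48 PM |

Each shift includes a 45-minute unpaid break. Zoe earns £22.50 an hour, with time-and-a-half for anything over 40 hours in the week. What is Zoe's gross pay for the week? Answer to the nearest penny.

£1122.19

Mon: 7:21 AM–5:22 PM = 10 h 1 min; less 45 min break → 9 h 16 min
Tue: 8:44 AM–7:53 PM = 11 h 9 min; less 45 min break → 10 h 24 min
Wed: 11:22 AM–9:11 PM = 9 h 49 min; less 45 min break → 9 h 4 min
Thu: 5:16 AM–4:52 PM = 11 h 36 min; less 45 min break → 10 h 51 min
Fri: 5:03 AM–12:48 PM = 7 h 45 min; less 45 min break → 7 h 0 min
Total worked: 46 h 35 min = 2795 min.
Regular 40 h 0 min = 2400 min at £22.50/h; overtime 6 h 35 min = 395 min at £33.75/h.
Pay = (2400 × £22.50 + 395 × £33.75) ÷ 60 = £1122.19.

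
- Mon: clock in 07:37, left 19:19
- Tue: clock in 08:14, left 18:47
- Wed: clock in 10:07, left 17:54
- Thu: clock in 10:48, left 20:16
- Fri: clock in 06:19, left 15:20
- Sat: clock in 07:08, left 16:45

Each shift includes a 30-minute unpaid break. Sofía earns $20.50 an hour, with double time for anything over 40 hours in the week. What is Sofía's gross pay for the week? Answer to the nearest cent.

$1440.47

Mon: 07:37–19:19 = 11 h 42 min; less 30 min break → 11 h 12 min
Tue: 08:14–18:47 = 10 h 33 min; less 30 min break → 10 h 3 min
Wed: 10:07–17:54 = 7 h 47 min; less 30 min break → 7 h 17 min
Thu: 10:48–20:16 = 9 h 28 min; less 30 min break → 8 h 58 min
Fri: 06:19–15:20 = 9 h 1 min; less 30 min break → 8 h 31 min
Sat: 07:08–16:45 = 9 h 37 min; less 30 min break → 9 h 7 min
Total worked: 55 h 8 min = 3308 min.
Regular 40 h 0 min = 2400 min at $20.50/h; overtime 15 h 8 min = 908 min at $41.00/h.
Pay = (2400 × $20.50 + 908 × $41.00) ÷ 60 = $1440.47.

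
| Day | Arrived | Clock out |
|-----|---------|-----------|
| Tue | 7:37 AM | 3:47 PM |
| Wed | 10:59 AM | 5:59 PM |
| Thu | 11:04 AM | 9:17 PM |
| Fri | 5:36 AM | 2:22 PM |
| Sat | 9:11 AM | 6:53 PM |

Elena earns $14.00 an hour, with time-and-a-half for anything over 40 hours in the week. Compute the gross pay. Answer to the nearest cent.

Tue: 7:37 AM–3:47 PM = 8 h 10 min
Wed: 10:59 AM–5:59 PM = 7 h 0 min
Thu: 11:04 AM–9:17 PM = 10 h 13 min
Fri: 5:36 AM–2:22 PM = 8 h 46 min
Sat: 9:11 AM–6:53 PM = 9 h 42 min
Total worked: 43 h 51 min = 2631 min.
Regular 40 h 0 min = 2400 min at $14.00/h; overtime 3 h 51 min = 231 min at $21.00/h.
Pay = (2400 × $14.00 + 231 × $21.00) ÷ 60 = $640.85.

$640.85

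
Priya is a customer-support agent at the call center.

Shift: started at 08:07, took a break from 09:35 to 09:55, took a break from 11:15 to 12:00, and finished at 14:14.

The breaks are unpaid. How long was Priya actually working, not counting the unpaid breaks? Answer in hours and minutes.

Shift: 08:07–14:14 = 6 h 7 min; less 65 min break → 5 h 2 min

5 h 2 min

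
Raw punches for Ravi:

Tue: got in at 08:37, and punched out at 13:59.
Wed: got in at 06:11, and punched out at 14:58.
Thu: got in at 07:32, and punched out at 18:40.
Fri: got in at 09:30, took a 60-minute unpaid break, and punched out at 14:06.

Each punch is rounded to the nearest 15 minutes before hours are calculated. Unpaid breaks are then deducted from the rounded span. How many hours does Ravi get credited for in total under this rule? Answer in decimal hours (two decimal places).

29.00 hours

Tue: in 08:37→08:30, out 13:59→14:00; 5 h 30 min
Wed: in 06:11→06:15, out 14:58→15:00; 8 h 45 min
Thu: in 07:32→07:30, out 18:40→18:45; 11 h 15 min
Fri: in 09:30→09:30, out 14:06→14:00; 4 h 30 min − 60 min = 3 h 30 min
Total credited: 29 h 0 min.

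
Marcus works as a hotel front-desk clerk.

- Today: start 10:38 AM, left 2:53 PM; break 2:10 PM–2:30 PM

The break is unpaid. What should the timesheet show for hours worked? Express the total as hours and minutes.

3 h 55 min

Today: 10:38 AM–2:53 PM = 4 h 15 min; less 20 min break → 3 h 55 min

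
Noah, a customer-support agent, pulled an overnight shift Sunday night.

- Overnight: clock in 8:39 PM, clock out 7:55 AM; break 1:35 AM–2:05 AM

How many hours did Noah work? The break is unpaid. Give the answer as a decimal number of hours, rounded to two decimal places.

Overnight: 8:39 PM → midnight = 3 h 21 min; midnight → 7:55 AM = 7 h 55 min; span 11 h 16 min; less 30 min break → 10 h 46 min

10.77 hours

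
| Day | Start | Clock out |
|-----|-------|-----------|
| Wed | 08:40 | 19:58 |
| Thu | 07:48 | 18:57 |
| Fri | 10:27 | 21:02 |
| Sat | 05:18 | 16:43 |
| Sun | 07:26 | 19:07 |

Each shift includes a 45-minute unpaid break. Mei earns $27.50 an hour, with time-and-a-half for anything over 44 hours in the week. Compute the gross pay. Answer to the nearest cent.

$1555.81

Wed: 08:40–19:58 = 11 h 18 min; less 45 min break → 10 h 33 min
Thu: 07:48–18:57 = 11 h 9 min; less 45 min break → 10 h 24 min
Fri: 10:27–21:02 = 10 h 35 min; less 45 min break → 9 h 50 min
Sat: 05:18–16:43 = 11 h 25 min; less 45 min break → 10 h 40 min
Sun: 07:26–19:07 = 11 h 41 min; less 45 min break → 10 h 56 min
Total worked: 52 h 23 min = 3143 min.
Regular 44 h 0 min = 2640 min at $27.50/h; overtime 8 h 23 min = 503 min at $41.25/h.
Pay = (2640 × $27.50 + 503 × $41.25) ÷ 60 = $1555.81.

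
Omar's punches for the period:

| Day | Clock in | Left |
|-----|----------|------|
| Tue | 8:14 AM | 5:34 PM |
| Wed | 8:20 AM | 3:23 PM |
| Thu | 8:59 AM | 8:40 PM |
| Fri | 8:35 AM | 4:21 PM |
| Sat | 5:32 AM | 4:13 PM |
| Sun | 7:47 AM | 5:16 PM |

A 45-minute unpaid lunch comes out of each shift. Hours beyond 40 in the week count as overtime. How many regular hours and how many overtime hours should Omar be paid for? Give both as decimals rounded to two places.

Regular 40.00 hours, overtime 11.50 hours

Tue: 8:14 AM–5:34 PM = 9 h 20 min; less 45 min break → 8 h 35 min
Wed: 8:20 AM–3:23 PM = 7 h 3 min; less 45 min break → 6 h 18 min
Thu: 8:59 AM–8:40 PM = 11 h 41 min; less 45 min break → 10 h 56 min
Fri: 8:35 AM–4:21 PM = 7 h 46 min; less 45 min break → 7 h 1 min
Sat: 5:32 AM–4:13 PM = 10 h 41 min; less 45 min break → 9 h 56 min
Sun: 7:47 AM–5:16 PM = 9 h 29 min; less 45 min break → 8 h 44 min
Total worked: 51 h 30 min = 51.50 h.
Threshold 40 h → overtime 11 h 30 min, regular 40 h 0 min.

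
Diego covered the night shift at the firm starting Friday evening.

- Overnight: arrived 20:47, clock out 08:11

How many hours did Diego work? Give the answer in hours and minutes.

11 h 24 min

Overnight: 20:47 → midnight = 3 h 13 min; midnight → 08:11 = 8 h 11 min; span 11 h 24 min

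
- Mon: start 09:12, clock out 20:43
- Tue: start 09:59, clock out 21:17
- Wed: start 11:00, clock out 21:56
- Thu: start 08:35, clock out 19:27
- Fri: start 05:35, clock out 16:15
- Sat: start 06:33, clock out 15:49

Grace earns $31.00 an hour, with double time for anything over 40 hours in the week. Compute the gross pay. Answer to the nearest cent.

$2762.10

Mon: 09:12–20:43 = 11 h 31 min
Tue: 09:59–21:17 = 11 h 18 min
Wed: 11:00–21:56 = 10 h 56 min
Thu: 08:35–19:27 = 10 h 52 min
Fri: 05:35–16:15 = 10 h 40 min
Sat: 06:33–15:49 = 9 h 16 min
Total worked: 64 h 33 min = 3873 min.
Regular 40 h 0 min = 2400 min at $31.00/h; overtime 24 h 33 min = 1473 min at $62.00/h.
Pay = (2400 × $31.00 + 1473 × $62.00) ÷ 60 = $2762.10.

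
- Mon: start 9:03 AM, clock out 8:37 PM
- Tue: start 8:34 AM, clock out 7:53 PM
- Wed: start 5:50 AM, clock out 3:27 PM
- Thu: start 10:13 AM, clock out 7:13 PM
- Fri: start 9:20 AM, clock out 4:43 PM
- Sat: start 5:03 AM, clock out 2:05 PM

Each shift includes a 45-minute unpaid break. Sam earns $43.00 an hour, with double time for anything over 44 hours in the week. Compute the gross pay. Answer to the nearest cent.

$2701.83

Mon: 9:03 AM–8:37 PM = 11 h 34 min; less 45 min break → 10 h 49 min
Tue: 8:34 AM–7:53 PM = 11 h 19 min; less 45 min break → 10 h 34 min
Wed: 5:50 AM–3:27 PM = 9 h 37 min; less 45 min break → 8 h 52 min
Thu: 10:13 AM–7:13 PM = 9 h 0 min; less 45 min break → 8 h 15 min
Fri: 9:20 AM–4:43 PM = 7 h 23 min; less 45 min break → 6 h 38 min
Sat: 5:03 AM–2:05 PM = 9 h 2 min; less 45 min break → 8 h 17 min
Total worked: 53 h 25 min = 3205 min.
Regular 44 h 0 min = 2640 min at $43.00/h; overtime 9 h 25 min = 565 min at $86.00/h.
Pay = (2640 × $43.00 + 565 × $86.00) ÷ 60 = $2701.83.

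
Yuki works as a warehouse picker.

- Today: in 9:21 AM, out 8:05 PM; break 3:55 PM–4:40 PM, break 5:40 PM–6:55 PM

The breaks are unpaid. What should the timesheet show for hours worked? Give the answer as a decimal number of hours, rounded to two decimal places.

8.73 hours

Today: 9:21 AM–8:05 PM = 10 h 44 min; less 120 min break → 8 h 44 min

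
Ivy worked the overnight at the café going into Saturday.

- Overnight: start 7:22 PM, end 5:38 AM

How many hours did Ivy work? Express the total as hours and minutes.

Overnight: 7:22 PM → midnight = 4 h 38 min; midnight → 5:38 AM = 5 h 38 min; span 10 h 16 min

10 h 16 min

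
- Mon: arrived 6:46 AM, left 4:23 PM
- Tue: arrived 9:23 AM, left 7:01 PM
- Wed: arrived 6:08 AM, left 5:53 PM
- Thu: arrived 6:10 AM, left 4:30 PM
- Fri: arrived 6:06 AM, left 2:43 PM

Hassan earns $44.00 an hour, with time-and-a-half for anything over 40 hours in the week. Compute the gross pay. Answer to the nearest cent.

$2416.70

Mon: 6:46 AM–4:23 PM = 9 h 37 min
Tue: 9:23 AM–7:01 PM = 9 h 38 min
Wed: 6:08 AM–5:53 PM = 11 h 45 min
Thu: 6:10 AM–4:30 PM = 10 h 20 min
Fri: 6:06 AM–2:43 PM = 8 h 37 min
Total worked: 49 h 57 min = 2997 min.
Regular 40 h 0 min = 2400 min at $44.00/h; overtime 9 h 57 min = 597 min at $66.00/h.
Pay = (2400 × $44.00 + 597 × $66.00) ÷ 60 = $2416.70.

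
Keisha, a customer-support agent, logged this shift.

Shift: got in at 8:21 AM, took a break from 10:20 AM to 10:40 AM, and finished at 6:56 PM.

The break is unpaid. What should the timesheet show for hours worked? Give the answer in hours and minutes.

Shift: 8:21 AM–6:56 PM = 10 h 35 min; less 20 min break → 10 h 15 min

10 h 15 min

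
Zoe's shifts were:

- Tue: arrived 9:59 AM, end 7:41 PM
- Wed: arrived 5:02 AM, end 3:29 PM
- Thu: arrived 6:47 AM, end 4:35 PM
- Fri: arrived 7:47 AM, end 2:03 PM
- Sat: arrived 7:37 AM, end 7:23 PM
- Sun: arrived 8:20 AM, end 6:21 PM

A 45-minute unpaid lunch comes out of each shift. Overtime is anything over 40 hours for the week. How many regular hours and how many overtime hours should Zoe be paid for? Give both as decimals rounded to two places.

Regular 40.00 hours, overtime 13.50 hours

Tue: 9:59 AM–7:41 PM = 9 h 42 min; less 45 min break → 8 h 57 min
Wed: 5:02 AM–3:29 PM = 10 h 27 min; less 45 min break → 9 h 42 min
Thu: 6:47 AM–4:35 PM = 9 h 48 min; less 45 min break → 9 h 3 min
Fri: 7:47 AM–2:03 PM = 6 h 16 min; less 45 min break → 5 h 31 min
Sat: 7:37 AM–7:23 PM = 11 h 46 min; less 45 min break → 11 h 1 min
Sun: 8:20 AM–6:21 PM = 10 h 1 min; less 45 min break → 9 h 16 min
Total worked: 53 h 30 min = 53.50 h.
Threshold 40 h → overtime 13 h 30 min, regular 40 h 0 min.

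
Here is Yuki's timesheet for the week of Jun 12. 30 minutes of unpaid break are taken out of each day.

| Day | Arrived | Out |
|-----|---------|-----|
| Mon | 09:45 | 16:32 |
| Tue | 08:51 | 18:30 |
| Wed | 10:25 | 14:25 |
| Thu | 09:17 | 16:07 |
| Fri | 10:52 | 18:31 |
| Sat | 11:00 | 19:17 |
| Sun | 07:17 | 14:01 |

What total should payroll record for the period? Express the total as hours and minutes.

Mon: 09:45–16:32 = 6 h 47 min; less 30 min break → 6 h 17 min
Tue: 08:51–18:30 = 9 h 39 min; less 30 min break → 9 h 9 min
Wed: 10:25–14:25 = 4 h 0 min; less 30 min break → 3 h 30 min
Thu: 09:17–16:07 = 6 h 50 min; less 30 min break → 6 h 20 min
Fri: 10:52–18:31 = 7 h 39 min; less 30 min break → 7 h 9 min
Sat: 11:00–19:17 = 8 h 17 min; less 30 min break → 7 h 47 min
Sun: 07:17–14:01 = 6 h 44 min; less 30 min break → 6 h 14 min
Total: 6 h 17 min + 9 h 9 min + 3 h 30 min + 6 h 20 min + 7 h 9 min + 7 h 47 min + 6 h 14 min = 46 h 26 min.

46 h 26 min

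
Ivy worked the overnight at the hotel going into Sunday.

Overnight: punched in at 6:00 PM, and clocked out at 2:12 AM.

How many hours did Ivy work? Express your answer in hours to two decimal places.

Overnight: 6:00 PM → midnight = 6 h 0 min; midnight → 2:12 AM = 2 h 12 min; span 8 h 12 min

8.20 hours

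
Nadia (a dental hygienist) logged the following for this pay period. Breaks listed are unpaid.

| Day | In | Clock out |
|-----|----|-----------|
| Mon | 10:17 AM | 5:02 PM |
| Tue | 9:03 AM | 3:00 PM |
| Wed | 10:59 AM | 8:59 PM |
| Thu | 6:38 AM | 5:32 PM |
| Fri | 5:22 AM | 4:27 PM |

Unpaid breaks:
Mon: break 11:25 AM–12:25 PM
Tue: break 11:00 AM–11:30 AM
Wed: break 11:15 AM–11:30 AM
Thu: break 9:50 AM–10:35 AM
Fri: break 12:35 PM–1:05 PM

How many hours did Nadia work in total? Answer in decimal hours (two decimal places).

Mon: 10:17 AM–5:02 PM = 6 h 45 min; less 60 min break → 5 h 45 min
Tue: 9:03 AM–3:00 PM = 5 h 57 min; less 30 min break → 5 h 27 min
Wed: 10:59 AM–8:59 PM = 10 h 0 min; less 15 min break → 9 h 45 min
Thu: 6:38 AM–5:32 PM = 10 h 54 min; less 45 min break → 10 h 9 min
Fri: 5:22 AM–4:27 PM = 11 h 5 min; less 30 min break → 10 h 35 min
Total: 5 h 45 min + 5 h 27 min + 9 h 45 min + 10 h 9 min + 10 h 35 min = 41 h 41 min.

41.68 hours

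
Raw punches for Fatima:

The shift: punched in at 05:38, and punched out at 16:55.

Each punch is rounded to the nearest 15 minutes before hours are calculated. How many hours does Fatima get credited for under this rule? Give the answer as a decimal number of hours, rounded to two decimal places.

11.25 hours

The shift: in 05:38→05:45, out 16:55→17:00; 11 h 15 min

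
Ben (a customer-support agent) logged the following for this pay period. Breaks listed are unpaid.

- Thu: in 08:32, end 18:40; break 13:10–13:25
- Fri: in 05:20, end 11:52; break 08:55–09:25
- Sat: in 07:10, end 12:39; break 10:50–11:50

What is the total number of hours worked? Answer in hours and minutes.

Thu: 08:32–18:40 = 10 h 8 min; less 15 min break → 9 h 53 min
Fri: 05:20–11:52 = 6 h 32 min; less 30 min break → 6 h 2 min
Sat: 07:10–12:39 = 5 h 29 min; less 60 min break → 4 h 29 min
Total: 9 h 53 min + 6 h 2 min + 4 h 29 min = 20 h 24 min.

20 h 24 min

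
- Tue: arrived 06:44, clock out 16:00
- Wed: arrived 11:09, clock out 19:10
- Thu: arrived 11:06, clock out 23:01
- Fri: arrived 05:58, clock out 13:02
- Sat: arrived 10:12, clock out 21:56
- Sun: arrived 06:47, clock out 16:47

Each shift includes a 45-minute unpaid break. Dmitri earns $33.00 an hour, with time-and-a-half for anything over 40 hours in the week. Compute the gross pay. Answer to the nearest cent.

Tue: 06:44–16:00 = 9 h 16 min; less 45 min break → 8 h 31 min
Wed: 11:09–19:10 = 8 h 1 min; less 45 min break → 7 h 16 min
Thu: 11:06–23:01 = 11 h 55 min; less 45 min break → 11 h 10 min
Fri: 05:58–13:02 = 7 h 4 min; less 45 min break → 6 h 19 min
Sat: 10:12–21:56 = 11 h 44 min; less 45 min break → 10 h 59 min
Sun: 06:47–16:47 = 10 h 0 min; less 45 min break → 9 h 15 min
Total worked: 53 h 30 min = 3210 min.
Regular 40 h 0 min = 2400 min at $33.00/h; overtime 13 h 30 min = 810 min at $49.50/h.
Pay = (2400 × $33.00 + 810 × $49.50) ÷ 60 = $1988.25.

$1988.25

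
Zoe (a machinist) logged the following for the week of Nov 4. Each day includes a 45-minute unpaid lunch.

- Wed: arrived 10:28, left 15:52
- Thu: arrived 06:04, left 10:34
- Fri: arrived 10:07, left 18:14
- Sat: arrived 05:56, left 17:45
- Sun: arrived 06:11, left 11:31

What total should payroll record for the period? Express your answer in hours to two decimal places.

Wed: 10:28–15:52 = 5 h 24 min; less 45 min break → 4 h 39 min
Thu: 06:04–10:34 = 4 h 30 min; less 45 min break → 3 h 45 min
Fri: 10:07–18:14 = 8 h 7 min; less 45 min break → 7 h 22 min
Sat: 05:56–17:45 = 11 h 49 min; less 45 min break → 11 h 4 min
Sun: 06:11–11:31 = 5 h 20 min; less 45 min break → 4 h 35 min
Total: 4 h 39 min + 3 h 45 min + 7 h 22 min + 11 h 4 min + 4 h 35 min = 31 h 25 min.

31.42 hours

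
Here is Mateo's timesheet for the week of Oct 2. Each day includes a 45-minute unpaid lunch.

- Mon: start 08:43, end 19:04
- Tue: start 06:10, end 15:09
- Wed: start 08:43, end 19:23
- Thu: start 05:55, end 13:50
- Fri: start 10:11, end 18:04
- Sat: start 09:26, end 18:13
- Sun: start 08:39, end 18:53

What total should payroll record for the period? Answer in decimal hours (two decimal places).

Mon: 08:43–19:04 = 10 h 21 min; less 45 min break → 9 h 36 min
Tue: 06:10–15:09 = 8 h 59 min; less 45 min break → 8 h 14 min
Wed: 08:43–19:23 = 10 h 40 min; less 45 min break → 9 h 55 min
Thu: 05:55–13:50 = 7 h 55 min; less 45 min break → 7 h 10 min
Fri: 10:11–18:04 = 7 h 53 min; less 45 min break → 7 h 8 min
Sat: 09:26–18:13 = 8 h 47 min; less 45 min break → 8 h 2 min
Sun: 08:39–18:53 = 10 h 14 min; less 45 min break → 9 h 29 min
Total: 9 h 36 min + 8 h 14 min + 9 h 55 min + 7 h 10 min + 7 h 8 min + 8 h 2 min + 9 h 29 min = 59 h 34 min.

59.57 hours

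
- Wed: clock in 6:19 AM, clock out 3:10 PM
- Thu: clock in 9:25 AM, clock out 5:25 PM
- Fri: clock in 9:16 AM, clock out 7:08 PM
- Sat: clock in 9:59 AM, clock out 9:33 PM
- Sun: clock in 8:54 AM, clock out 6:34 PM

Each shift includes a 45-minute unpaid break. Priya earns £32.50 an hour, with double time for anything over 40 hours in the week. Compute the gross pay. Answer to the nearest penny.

£1573.00

Wed: 6:19 AM–3:10 PM = 8 h 51 min; less 45 min break → 8 h 6 min
Thu: 9:25 AM–5:25 PM = 8 h 0 min; less 45 min break → 7 h 15 min
Fri: 9:16 AM–7:08 PM = 9 h 52 min; less 45 min break → 9 h 7 min
Sat: 9:59 AM–9:33 PM = 11 h 34 min; less 45 min break → 10 h 49 min
Sun: 8:54 AM–6:34 PM = 9 h 40 min; less 45 min break → 8 h 55 min
Total worked: 44 h 12 min = 2652 min.
Regular 40 h 0 min = 2400 min at £32.50/h; overtime 4 h 12 min = 252 min at £65.00/h.
Pay = (2400 × £32.50 + 252 × £65.00) ÷ 60 = £1573.00.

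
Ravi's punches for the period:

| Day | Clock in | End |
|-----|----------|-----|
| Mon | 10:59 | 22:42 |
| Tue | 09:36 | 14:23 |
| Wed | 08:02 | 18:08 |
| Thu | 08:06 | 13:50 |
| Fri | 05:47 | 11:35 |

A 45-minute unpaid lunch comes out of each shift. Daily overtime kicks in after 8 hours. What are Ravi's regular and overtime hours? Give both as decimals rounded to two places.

Mon: 10:59–22:42 = 11 h 43 min; less 45 min break → 10 h 58 min
Tue: 09:36–14:23 = 4 h 47 min; less 45 min break → 4 h 2 min
Wed: 08:02–18:08 = 10 h 6 min; less 45 min break → 9 h 21 min
Thu: 08:06–13:50 = 5 h 44 min; less 45 min break → 4 h 59 min
Fri: 05:47–11:35 = 5 h 48 min; less 45 min break → 5 h 3 min
Mon reg 8 h 0 min / OT 2 h 58 min; Tue reg 4 h 2 min / OT 0 h 0 min; Wed reg 8 h 0 min / OT 1 h 21 min; Thu reg 4 h 59 min / OT 0 h 0 min; Fri reg 5 h 3 min / OT 0 h 0 min.
Totals: regular 30 h 4 min, overtime 4 h 19 min.

Regular 30.07 hours, overtime 4.32 hours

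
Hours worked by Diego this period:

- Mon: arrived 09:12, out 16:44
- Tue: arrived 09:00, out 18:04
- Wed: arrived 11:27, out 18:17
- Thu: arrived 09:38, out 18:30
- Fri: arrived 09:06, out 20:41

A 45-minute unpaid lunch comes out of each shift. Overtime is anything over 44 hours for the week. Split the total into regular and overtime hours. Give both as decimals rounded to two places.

Regular 40.13 hours, overtime 0.00 hours

Mon: 09:12–16:44 = 7 h 32 min; less 45 min break → 6 h 47 min
Tue: 09:00–18:04 = 9 h 4 min; less 45 min break → 8 h 19 min
Wed: 11:27–18:17 = 6 h 50 min; less 45 min break → 6 h 5 min
Thu: 09:38–18:30 = 8 h 52 min; less 45 min break → 8 h 7 min
Fri: 09:06–20:41 = 11 h 35 min; less 45 min break → 10 h 50 min
Total worked: 40 h 8 min = 40.13 h.
Threshold 44 h → overtime 0 h 0 min, regular 40 h 8 min.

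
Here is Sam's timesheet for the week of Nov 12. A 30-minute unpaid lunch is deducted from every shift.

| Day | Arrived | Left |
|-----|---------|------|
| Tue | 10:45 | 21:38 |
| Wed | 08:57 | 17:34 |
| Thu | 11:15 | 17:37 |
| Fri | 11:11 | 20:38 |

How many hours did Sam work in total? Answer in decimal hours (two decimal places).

Tue: 10:45–21:38 = 10 h 53 min; less 30 min break → 10 h 23 min
Wed: 08:57–17:34 = 8 h 37 min; less 30 min break → 8 h 7 min
Thu: 11:15–17:37 = 6 h 22 min; less 30 min break → 5 h 52 min
Fri: 11:11–20:38 = 9 h 27 min; less 30 min break → 8 h 57 min
Total: 10 h 23 min + 8 h 7 min + 5 h 52 min + 8 h 57 min = 33 h 19 min.

33.32 hours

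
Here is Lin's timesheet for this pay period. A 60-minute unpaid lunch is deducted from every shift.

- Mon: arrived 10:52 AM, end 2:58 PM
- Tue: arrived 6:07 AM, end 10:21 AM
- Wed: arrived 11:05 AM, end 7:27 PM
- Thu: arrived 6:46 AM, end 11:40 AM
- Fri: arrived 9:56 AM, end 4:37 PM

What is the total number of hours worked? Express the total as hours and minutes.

23 h 17 min

Mon: 10:52 AM–2:58 PM = 4 h 6 min; less 60 min break → 3 h 6 min
Tue: 6:07 AM–10:21 AM = 4 h 14 min; less 60 min break → 3 h 14 min
Wed: 11:05 AM–7:27 PM = 8 h 22 min; less 60 min break → 7 h 22 min
Thu: 6:46 AM–11:40 AM = 4 h 54 min; less 60 min break → 3 h 54 min
Fri: 9:56 AM–4:37 PM = 6 h 41 min; less 60 min break → 5 h 41 min
Total: 3 h 6 min + 3 h 14 min + 7 h 22 min + 3 h 54 min + 5 h 41 min = 23 h 17 min.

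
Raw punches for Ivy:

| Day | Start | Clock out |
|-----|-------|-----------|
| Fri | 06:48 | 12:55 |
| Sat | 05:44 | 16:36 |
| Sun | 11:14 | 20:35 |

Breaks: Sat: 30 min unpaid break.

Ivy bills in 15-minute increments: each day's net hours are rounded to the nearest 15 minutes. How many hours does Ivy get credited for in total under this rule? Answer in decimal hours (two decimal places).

Fri: 06:48–12:55 = 6 h 7 min → rounds to 6 h 0 min
Sat: 05:44–16:36 = 10 h 52 min − 30 min = 10 h 22 min → rounds to 10 h 15 min
Sun: 11:14–20:35 = 9 h 21 min → rounds to 9 h 15 min
Total credited: 25 h 30 min.

25.50 hours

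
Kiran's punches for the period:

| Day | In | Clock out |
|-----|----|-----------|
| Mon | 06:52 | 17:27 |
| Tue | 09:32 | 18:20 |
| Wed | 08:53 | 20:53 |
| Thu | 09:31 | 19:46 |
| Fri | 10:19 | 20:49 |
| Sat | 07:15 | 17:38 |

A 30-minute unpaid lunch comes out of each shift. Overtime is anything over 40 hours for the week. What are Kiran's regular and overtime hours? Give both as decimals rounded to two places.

Mon: 06:52–17:27 = 10 h 35 min; less 30 min break → 10 h 5 min
Tue: 09:32–18:20 = 8 h 48 min; less 30 min break → 8 h 18 min
Wed: 08:53–20:53 = 12 h 0 min; less 30 min break → 11 h 30 min
Thu: 09:31–19:46 = 10 h 15 min; less 30 min break → 9 h 45 min
Fri: 10:19–20:49 = 10 h 30 min; less 30 min break → 10 h 0 min
Sat: 07:15–17:38 = 10 h 23 min; less 30 min break → 9 h 53 min
Total worked: 59 h 31 min = 59.52 h.
Threshold 40 h → overtime 19 h 31 min, regular 40 h 0 min.

Regular 40.00 hours, overtime 19.52 hours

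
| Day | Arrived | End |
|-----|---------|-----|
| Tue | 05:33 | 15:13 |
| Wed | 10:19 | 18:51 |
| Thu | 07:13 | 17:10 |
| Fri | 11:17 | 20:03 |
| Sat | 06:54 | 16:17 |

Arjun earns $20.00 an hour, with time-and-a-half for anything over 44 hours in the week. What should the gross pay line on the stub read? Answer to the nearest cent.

Tue: 05:33–15:13 = 9 h 40 min
Wed: 10:19–18:51 = 8 h 32 min
Thu: 07:13–17:10 = 9 h 57 min
Fri: 11:17–20:03 = 8 h 46 min
Sat: 06:54–16:17 = 9 h 23 min
Total worked: 46 h 18 min = 2778 min.
Regular 44 h 0 min = 2640 min at $20.00/h; overtime 2 h 18 min = 138 min at $30.00/h.
Pay = (2640 × $20.00 + 138 × $30.00) ÷ 60 = $949.00.

$949.00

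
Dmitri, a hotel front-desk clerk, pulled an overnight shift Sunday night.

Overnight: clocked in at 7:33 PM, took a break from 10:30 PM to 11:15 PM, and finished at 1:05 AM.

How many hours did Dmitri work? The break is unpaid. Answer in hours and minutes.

Overnight: 7:33 PM → midnight = 4 h 27 min; midnight → 1:05 AM = 1 h 5 min; span 5 h 32 min; less 45 min break → 4 h 47 min

4 h 47 min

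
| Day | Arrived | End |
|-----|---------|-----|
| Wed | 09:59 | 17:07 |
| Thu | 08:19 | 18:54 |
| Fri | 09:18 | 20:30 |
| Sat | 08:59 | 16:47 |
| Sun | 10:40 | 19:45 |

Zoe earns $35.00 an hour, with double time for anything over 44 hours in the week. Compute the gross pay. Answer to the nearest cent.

$1666.00

Wed: 09:59–17:07 = 7 h 8 min
Thu: 08:19–18:54 = 10 h 35 min
Fri: 09:18–20:30 = 11 h 12 min
Sat: 08:59–16:47 = 7 h 48 min
Sun: 10:40–19:45 = 9 h 5 min
Total worked: 45 h 48 min = 2748 min.
Regular 44 h 0 min = 2640 min at $35.00/h; overtime 1 h 48 min = 108 min at $70.00/h.
Pay = (2640 × $35.00 + 108 × $70.00) ÷ 60 = $1666.00.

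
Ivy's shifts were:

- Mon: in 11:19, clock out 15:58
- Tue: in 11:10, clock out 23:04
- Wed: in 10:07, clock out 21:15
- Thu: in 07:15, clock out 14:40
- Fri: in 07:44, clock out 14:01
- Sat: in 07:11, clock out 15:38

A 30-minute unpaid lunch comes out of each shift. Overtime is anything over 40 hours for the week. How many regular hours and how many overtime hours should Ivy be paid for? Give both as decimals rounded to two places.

Mon: 11:19–15:58 = 4 h 39 min; less 30 min break → 4 h 9 min
Tue: 11:10–23:04 = 11 h 54 min; less 30 min break → 11 h 24 min
Wed: 10:07–21:15 = 11 h 8 min; less 30 min break → 10 h 38 min
Thu: 07:15–14:40 = 7 h 25 min; less 30 min break → 6 h 55 min
Fri: 07:44–14:01 = 6 h 17 min; less 30 min break → 5 h 47 min
Sat: 07:11–15:38 = 8 h 27 min; less 30 min break → 7 h 57 min
Total worked: 46 h 50 min = 46.83 h.
Threshold 40 h → overtime 6 h 50 min, regular 40 h 0 min.

Regular 40.00 hours, overtime 6.83 hours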